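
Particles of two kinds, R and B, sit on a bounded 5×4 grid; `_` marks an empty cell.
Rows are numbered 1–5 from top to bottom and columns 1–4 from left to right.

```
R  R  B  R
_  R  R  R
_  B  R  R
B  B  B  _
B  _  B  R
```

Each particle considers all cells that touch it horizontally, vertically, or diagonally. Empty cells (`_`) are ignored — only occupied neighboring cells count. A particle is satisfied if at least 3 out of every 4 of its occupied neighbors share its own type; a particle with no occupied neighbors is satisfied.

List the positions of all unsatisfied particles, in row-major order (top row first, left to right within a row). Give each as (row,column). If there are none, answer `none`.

Row 1: (1,1)R 2/2 satisfied · (1,2)R 3/4 satisfied · (1,3)B 0/5 not · (1,4)R 2/3 not
Row 2: (2,2)R 4/6 not · (2,3)R 6/8 satisfied · (2,4)R 4/5 satisfied
Row 3: (3,2)B 3/6 not · (3,3)R 4/7 not · (3,4)R 3/4 satisfied
Row 4: (4,1)B 3/3 satisfied · (4,2)B 5/6 satisfied · (4,3)B 3/6 not
Row 5: (5,1)B 2/2 satisfied · (5,3)B 2/3 not · (5,4)R 0/2 not

(1,3), (1,4), (2,2), (3,2), (3,3), (4,3), (5,3), (5,4)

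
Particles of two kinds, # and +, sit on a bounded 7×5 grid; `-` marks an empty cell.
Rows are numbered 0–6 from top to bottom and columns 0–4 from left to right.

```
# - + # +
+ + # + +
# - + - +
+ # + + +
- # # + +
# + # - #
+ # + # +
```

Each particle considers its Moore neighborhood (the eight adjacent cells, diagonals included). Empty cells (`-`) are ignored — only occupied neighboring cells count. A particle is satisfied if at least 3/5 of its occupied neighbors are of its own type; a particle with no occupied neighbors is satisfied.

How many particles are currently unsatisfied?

Row 0: (0,0)# 0/2 unhappy · (0,2)+ 2/4 unhappy · (0,3)# 1/5 unhappy · (0,4)+ 2/3 ok
Row 1: (1,0)+ 1/3 unhappy · (1,1)+ 3/6 unhappy · (1,2)# 1/5 unhappy · (1,3)+ 5/7 ok · (1,4)+ 3/4 ok
Row 2: (2,0)# 1/4 unhappy · (2,2)+ 4/6 ok · (2,4)+ 4/4 ok
Row 3: (3,0)+ 0/3 unhappy · (3,1)# 3/6 unhappy · (3,2)+ 3/6 unhappy · (3,3)+ 6/7 ok · (3,4)+ 4/4 ok
Row 4: (4,1)# 4/7 unhappy · (4,2)# 3/7 unhappy · (4,3)+ 4/7 unhappy · (4,4)+ 3/4 ok
Row 5: (5,0)# 2/4 unhappy · (5,1)+ 2/7 unhappy · (5,2)# 4/7 unhappy · (5,4)# 1/4 unhappy
Row 6: (6,0)+ 1/3 unhappy · (6,1)# 2/5 unhappy · (6,2)+ 1/4 unhappy · (6,3)# 2/4 unhappy · (6,4)+ 0/2 unhappy
Unsatisfied: (0,0), (0,2), (0,3), (1,0), (1,1), (1,2), (2,0), (3,0), (3,1), (3,2), (4,1), (4,2), (4,3), (5,0), (5,1), (5,2), (5,4), (6,0), (6,1), (6,2), (6,3), (6,4) — 22 in total.

22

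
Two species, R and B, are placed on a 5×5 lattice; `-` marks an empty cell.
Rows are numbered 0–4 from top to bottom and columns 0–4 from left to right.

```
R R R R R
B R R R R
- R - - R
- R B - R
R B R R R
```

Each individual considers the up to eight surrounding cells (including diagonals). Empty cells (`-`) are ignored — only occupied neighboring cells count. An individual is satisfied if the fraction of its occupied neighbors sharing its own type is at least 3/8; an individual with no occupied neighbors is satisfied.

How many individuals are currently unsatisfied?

(0,0)R 2/3 ✓
(0,1)R 4/5 ✓
(0,2)R 5/5 ✓
(0,3)R 5/5 ✓
(0,4)R 3/3 ✓
(1,0)B 0/4 ✗
(1,1)R 5/6 ✓
(1,2)R 6/6 ✓
(1,3)R 6/6 ✓
(1,4)R 4/4 ✓
(2,1)R 3/5 ✓
(2,4)R 3/3 ✓
(3,1)R 3/5 ✓
(3,2)B 1/5 ✗
(3,4)R 3/3 ✓
(4,0)R 1/2 ✓
(4,1)B 1/4 ✗
(4,2)R 2/4 ✓
(4,3)R 3/4 ✓
(4,4)R 2/2 ✓
Unsatisfied: (1,0), (3,2), (4,1) — 3 in total.

3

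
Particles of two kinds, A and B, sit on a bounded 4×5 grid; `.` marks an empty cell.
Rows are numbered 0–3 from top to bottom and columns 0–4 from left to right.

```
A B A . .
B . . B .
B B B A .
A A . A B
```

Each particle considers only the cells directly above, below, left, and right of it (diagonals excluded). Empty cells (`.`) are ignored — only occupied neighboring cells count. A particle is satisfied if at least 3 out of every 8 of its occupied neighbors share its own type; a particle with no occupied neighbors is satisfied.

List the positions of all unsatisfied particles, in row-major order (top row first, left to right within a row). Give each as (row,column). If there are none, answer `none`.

(0,0)A 0/2 not
(0,1)B 0/2 not
(0,2)A 0/1 not
(1,0)B 1/2 satisfied
(1,3)B 0/1 not
(2,0)B 2/3 satisfied
(2,1)B 2/3 satisfied
(2,2)B 1/2 satisfied
(2,3)A 1/3 not
(3,0)A 1/2 satisfied
(3,1)A 1/2 satisfied
(3,3)A 1/2 satisfied
(3,4)B 0/1 not

(0,0), (0,1), (0,2), (1,3), (2,3), (3,4)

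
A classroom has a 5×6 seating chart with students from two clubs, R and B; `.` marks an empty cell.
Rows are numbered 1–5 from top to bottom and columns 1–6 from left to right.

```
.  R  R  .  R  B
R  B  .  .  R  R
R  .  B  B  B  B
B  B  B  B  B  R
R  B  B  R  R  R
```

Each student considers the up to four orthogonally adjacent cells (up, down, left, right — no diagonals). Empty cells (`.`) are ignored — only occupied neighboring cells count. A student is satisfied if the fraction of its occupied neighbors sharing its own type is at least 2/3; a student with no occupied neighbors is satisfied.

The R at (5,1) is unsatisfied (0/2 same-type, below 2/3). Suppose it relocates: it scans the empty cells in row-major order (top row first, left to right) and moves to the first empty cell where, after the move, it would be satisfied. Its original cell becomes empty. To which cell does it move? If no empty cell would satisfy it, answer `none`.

(1,1)

Vacating (5,1). Empty cells in order:
  (1,1): 2/2 same-type → satisfied — stop here.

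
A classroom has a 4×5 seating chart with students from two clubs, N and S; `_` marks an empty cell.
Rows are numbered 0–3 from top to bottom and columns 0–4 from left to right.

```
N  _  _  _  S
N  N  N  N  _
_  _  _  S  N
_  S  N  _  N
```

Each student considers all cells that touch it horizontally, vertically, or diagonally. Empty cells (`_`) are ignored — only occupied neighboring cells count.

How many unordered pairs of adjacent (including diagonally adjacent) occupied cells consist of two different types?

Scan each occupied cell's neighbors to the right and below (and the two forward diagonals) so each pair is counted once.
Row 0: N(0,0)–N(1,0)= N(0,0)–N(1,1)= S(0,4)–N(1,3)≠  → 1/3 unlike.
Row 1: N(1,0)–N(1,1)= N(1,1)–N(1,2)= N(1,2)–N(1,3)= N(1,2)–S(2,3)≠ N(1,3)–S(2,3)≠ N(1,3)–N(2,4)=  → 2/6 unlike.
Row 2: S(2,3)–N(2,4)≠ S(2,3)–N(3,4)≠ S(2,3)–N(3,2)≠ N(2,4)–N(3,4)=  → 3/4 unlike.
Row 3: S(3,1)–N(3,2)≠  → 1/1 unlike.
Total adjacent occupied pairs: 14; unlike-type pairs: 7.

7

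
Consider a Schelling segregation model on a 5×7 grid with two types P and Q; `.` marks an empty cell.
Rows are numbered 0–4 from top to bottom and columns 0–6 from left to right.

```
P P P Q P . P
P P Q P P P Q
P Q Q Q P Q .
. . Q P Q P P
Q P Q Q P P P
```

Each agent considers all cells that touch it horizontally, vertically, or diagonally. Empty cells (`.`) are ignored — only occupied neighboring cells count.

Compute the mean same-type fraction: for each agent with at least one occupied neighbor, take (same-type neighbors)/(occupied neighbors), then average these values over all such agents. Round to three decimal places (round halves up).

0.558

Row 0: (0,0)P 3/3 · (0,1)P 4/5 · (0,2)P 3/5 · (0,3)Q 1/5 · (0,4)P 3/4 · (0,6)P 1/2
Row 1: (1,0)P 4/5 · (1,1)P 5/8 · (1,2)Q 4/8 · (1,3)P 4/8 · (1,4)P 4/7 · (1,5)P 4/6 · (1,6)Q 1/3
Row 2: (2,0)P 2/3 · (2,1)Q 3/6 · (2,2)Q 4/7 · (2,3)Q 4/8 · (2,4)P 5/8 · (2,5)Q 2/7
Row 3: (3,2)Q 5/7 · (3,3)P 2/8 · (3,4)Q 3/8 · (3,5)P 5/7 · (3,6)P 3/4
Row 4: (4,0)Q 0/1 · (4,1)P 0/3 · (4,2)Q 2/4 · (4,3)Q 3/5 · (4,4)P 3/5 · (4,5)P 4/5 · (4,6)P 3/3
Sum over 31 agents: 3/3 + 4/5 + 3/5 + 1/5 + 3/4 + 1/2 + 4/5 + 5/8 + 4/8 + 4/8 + 4/7 + 4/6 + 1/3 + 2/3 + 3/6 + 4/7 + 4/8 + 5/8 + 2/7 + 5/7 + 2/8 + 3/8 + 5/7 + 3/4 + 0/1 + 0/3 + 2/4 + 3/5 + 3/5 + 4/5 + 3/3 = 14531/840; mean = 14531/840 ÷ 31 = 14531/26040 = 0.558026… → 0.558.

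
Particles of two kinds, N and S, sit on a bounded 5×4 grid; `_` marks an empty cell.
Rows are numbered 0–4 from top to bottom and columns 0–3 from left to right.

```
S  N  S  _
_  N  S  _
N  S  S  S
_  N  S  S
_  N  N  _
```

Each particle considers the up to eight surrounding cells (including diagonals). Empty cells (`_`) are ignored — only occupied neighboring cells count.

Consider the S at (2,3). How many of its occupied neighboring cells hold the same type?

4

Occupied neighbors of (2,3): (1,2)=S, (2,2)=S, (3,2)=S, (3,3)=S.
Same type (S): 4 of 4.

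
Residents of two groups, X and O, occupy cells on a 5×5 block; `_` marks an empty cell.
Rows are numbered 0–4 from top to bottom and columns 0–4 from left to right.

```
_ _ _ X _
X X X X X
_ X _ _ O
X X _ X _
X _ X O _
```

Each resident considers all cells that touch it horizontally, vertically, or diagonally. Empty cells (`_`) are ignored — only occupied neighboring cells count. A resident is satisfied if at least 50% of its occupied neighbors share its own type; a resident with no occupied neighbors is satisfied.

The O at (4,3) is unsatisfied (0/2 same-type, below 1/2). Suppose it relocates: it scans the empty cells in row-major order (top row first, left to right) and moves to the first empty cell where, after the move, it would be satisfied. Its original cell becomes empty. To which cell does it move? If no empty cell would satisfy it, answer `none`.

Vacating (4,3). Empty cells in order:
  (0,0): 0/2 same-type → still unsatisfied.
  (0,1): 0/3 same-type → still unsatisfied.
  (0,2): 0/4 same-type → still unsatisfied.
  (0,4): 0/3 same-type → still unsatisfied.
  (2,0): 0/5 same-type → still unsatisfied.
  (2,2): 0/6 same-type → still unsatisfied.
  (2,3): 1/5 same-type → still unsatisfied.
  (3,2): 0/4 same-type → still unsatisfied.
  (3,4): 1/2 same-type → satisfied — stop here.

(3,4)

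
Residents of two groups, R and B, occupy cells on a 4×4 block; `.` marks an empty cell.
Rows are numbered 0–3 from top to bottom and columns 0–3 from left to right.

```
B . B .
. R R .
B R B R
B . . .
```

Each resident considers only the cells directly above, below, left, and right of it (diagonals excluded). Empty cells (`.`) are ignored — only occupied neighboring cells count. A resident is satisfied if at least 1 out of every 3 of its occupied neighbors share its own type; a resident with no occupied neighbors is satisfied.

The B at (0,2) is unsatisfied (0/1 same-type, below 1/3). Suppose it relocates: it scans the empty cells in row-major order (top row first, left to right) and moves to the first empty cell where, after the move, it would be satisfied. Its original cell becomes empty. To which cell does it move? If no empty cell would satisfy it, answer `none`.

(0,1)

Vacating (0,2). Empty cells in order:
  (0,1): 1/2 same-type → satisfied — stop here.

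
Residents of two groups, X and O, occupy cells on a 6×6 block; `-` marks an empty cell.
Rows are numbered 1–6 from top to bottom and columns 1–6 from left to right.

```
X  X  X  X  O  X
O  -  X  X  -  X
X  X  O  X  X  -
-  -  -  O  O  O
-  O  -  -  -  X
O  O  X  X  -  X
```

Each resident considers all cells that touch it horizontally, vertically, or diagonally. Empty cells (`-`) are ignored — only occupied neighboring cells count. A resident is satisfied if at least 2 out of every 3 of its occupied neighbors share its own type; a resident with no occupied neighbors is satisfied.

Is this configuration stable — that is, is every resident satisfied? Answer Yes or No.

No

Row 1: (1,1)X 1/2 not · (1,2)X 3/4 satisfied · (1,3)X 4/4 satisfied · (1,4)X 3/4 satisfied · (1,5)O 0/4 not · (1,6)X 1/2 not
Row 2: (2,1)O 0/4 not · (2,3)X 6/7 satisfied · (2,4)X 5/7 satisfied · (2,6)X 2/3 satisfied
Row 3: (3,1)X 1/2 not · (3,2)X 2/4 not · (3,3)O 1/5 not · (3,4)X 3/6 not · (3,5)X 3/6 not
Row 4: (4,4)O 2/4 not · (4,5)O 2/5 not · (4,6)O 1/3 not
Row 5: (5,2)O 2/3 satisfied · (5,6)X 1/3 not
Row 6: (6,1)O 2/2 satisfied · (6,2)O 2/3 satisfied · (6,3)X 1/3 not · (6,4)X 1/1 satisfied · (6,6)X 1/1 satisfied
For instance (1,1) has only 1/2 same-type neighbors, below 2/3.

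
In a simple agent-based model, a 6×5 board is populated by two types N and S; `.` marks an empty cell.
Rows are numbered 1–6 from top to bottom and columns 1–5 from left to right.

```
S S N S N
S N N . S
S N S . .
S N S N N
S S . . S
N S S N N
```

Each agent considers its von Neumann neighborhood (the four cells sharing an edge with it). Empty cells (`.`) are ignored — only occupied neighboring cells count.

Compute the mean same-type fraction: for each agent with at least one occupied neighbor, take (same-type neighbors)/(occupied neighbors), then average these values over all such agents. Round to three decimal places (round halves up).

0.430

Row 1: (1,1)S 2/2 · (1,2)S 1/3 · (1,3)N 1/3 · (1,4)S 0/2 · (1,5)N 0/2
Row 2: (2,1)S 2/3 · (2,2)N 2/4 · (2,3)N 2/3 · (2,5)S 0/1
Row 3: (3,1)S 2/3 · (3,2)N 2/4 · (3,3)S 1/3
Row 4: (4,1)S 2/3 · (4,2)N 1/4 · (4,3)S 1/3 · (4,4)N 1/2 · (4,5)N 1/2
Row 5: (5,1)S 2/3 · (5,2)S 2/3 · (5,5)S 0/2
Row 6: (6,1)N 0/2 · (6,2)S 2/3 · (6,3)S 1/2 · (6,4)N 1/2 · (6,5)N 1/2
Sum over 25 agents: 2/2 + 1/3 + 1/3 + 0/2 + 0/2 + 2/3 + 2/4 + 2/3 + 0/1 + 2/3 + 2/4 + 1/3 + 2/3 + 1/4 + 1/3 + 1/2 + 1/2 + 2/3 + 2/3 + 0/2 + 0/2 + 2/3 + 1/2 + 1/2 + 1/2 = 43/4; mean = 43/4 ÷ 25 = 43/100 = 0.43 → 0.430.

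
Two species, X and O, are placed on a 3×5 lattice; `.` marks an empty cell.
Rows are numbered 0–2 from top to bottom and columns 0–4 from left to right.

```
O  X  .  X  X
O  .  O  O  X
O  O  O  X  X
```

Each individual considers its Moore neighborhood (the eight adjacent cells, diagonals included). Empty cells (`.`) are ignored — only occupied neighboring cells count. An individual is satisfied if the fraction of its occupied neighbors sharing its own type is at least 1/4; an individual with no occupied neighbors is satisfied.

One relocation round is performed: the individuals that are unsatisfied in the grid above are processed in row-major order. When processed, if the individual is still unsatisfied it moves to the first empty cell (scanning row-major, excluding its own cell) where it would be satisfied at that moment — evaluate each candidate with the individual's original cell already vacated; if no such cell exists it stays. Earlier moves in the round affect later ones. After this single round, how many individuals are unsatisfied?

Initially unsatisfied (in order): (0,1).
  (0,1) → (0,2).
Resulting grid:
O . X X X
O . O O X
O O O X X
All satisfied now.

0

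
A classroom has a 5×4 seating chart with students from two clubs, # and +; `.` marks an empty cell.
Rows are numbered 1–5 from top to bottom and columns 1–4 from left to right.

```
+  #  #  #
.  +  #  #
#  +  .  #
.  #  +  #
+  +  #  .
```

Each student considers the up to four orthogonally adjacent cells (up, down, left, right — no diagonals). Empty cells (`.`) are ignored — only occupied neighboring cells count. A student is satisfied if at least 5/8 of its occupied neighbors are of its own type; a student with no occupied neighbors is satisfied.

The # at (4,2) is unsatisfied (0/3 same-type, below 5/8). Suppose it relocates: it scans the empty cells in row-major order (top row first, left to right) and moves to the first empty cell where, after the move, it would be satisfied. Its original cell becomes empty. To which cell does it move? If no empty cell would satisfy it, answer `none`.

(5,4)

Vacating (4,2). Empty cells in order:
  (2,1): 1/3 same-type → still unsatisfied.
  (3,3): 2/4 same-type → still unsatisfied.
  (4,1): 1/2 same-type → still unsatisfied.
  (5,4): 2/2 same-type → satisfied — stop here.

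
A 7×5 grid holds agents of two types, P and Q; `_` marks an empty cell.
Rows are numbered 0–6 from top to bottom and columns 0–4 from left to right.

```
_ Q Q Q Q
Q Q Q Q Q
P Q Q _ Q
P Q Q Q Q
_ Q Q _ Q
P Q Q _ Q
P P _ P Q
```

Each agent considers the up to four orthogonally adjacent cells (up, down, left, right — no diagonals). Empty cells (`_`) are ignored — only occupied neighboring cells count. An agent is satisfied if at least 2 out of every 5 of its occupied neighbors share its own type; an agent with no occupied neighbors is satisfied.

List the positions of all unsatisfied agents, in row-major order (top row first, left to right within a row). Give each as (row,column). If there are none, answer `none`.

(2,0), (6,3)

Row 0: (0,1)Q 2/2 ✓ · (0,2)Q 3/3 ✓ · (0,3)Q 3/3 ✓ · (0,4)Q 2/2 ✓
Row 1: (1,0)Q 1/2 ✓ · (1,1)Q 4/4 ✓ · (1,2)Q 4/4 ✓ · (1,3)Q 3/3 ✓ · (1,4)Q 3/3 ✓
Row 2: (2,0)P 1/3 ✗ · (2,1)Q 3/4 ✓ · (2,2)Q 3/3 ✓ · (2,4)Q 2/2 ✓
Row 3: (3,0)P 1/2 ✓ · (3,1)Q 3/4 ✓ · (3,2)Q 4/4 ✓ · (3,3)Q 2/2 ✓ · (3,4)Q 3/3 ✓
Row 4: (4,1)Q 3/3 ✓ · (4,2)Q 3/3 ✓ · (4,4)Q 2/2 ✓
Row 5: (5,0)P 1/2 ✓ · (5,1)Q 2/4 ✓ · (5,2)Q 2/2 ✓ · (5,4)Q 2/2 ✓
Row 6: (6,0)P 2/2 ✓ · (6,1)P 1/2 ✓ · (6,3)P 0/1 ✗ · (6,4)Q 1/2 ✓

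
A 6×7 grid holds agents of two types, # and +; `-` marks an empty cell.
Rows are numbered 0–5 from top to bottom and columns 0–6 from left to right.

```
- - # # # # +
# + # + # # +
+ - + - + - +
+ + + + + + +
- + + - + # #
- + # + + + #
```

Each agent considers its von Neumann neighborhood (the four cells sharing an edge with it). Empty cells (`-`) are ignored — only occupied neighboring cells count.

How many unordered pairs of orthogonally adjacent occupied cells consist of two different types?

Scan each occupied cell's neighbors to the right and below so each pair is counted once.
From row 0: 2 unlike of 9 pairs (running 2/9).
From row 1: 8 unlike of 10 pairs (running 10/19).
From row 2: 0 unlike of 4 pairs (running 10/23).
From row 3: 2 unlike of 11 pairs (running 12/34).
From row 4: 3 unlike of 8 pairs (running 15/42).
From row 5: 3 unlike of 5 pairs (running 18/47).
Total adjacent occupied pairs: 47; unlike-type pairs: 18.

18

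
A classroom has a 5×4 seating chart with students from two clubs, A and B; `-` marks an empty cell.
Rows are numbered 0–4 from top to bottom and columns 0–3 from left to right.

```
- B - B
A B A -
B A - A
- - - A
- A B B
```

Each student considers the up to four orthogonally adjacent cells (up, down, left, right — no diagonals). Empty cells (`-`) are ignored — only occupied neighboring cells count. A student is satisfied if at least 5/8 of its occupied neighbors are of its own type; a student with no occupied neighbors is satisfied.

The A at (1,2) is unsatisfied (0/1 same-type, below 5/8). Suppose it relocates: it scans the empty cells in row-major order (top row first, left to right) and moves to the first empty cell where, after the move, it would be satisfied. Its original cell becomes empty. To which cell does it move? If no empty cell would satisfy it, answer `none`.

(2,2)

Vacating (1,2). Empty cells in order:
  (0,0): 1/2 same-type → still unsatisfied.
  (0,2): 0/2 same-type → still unsatisfied.
  (1,3): 1/2 same-type → still unsatisfied.
  (2,2): 2/2 same-type → satisfied — stop here.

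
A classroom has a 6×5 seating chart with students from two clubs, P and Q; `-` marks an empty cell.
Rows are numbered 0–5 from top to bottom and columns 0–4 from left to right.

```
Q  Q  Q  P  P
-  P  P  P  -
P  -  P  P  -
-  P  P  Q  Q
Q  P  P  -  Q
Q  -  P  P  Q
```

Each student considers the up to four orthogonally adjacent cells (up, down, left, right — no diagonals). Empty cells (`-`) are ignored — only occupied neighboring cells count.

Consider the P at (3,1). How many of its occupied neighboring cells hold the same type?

Occupied neighbors of (3,1): (4,1)=P, (3,2)=P.
Same type (P): 2 of 2.

2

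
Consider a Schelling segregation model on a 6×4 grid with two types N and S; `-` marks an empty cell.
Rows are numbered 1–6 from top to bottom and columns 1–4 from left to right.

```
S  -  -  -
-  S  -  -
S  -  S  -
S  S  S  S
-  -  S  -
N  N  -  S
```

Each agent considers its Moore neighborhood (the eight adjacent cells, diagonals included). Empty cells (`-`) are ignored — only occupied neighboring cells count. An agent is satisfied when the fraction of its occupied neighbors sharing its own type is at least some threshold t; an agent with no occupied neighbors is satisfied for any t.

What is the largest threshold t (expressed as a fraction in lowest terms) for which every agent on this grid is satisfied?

1/2

(1,1)S 1/1
(2,2)S 3/3
(3,1)S 3/3
(3,3)S 4/4
(4,1)S 2/2
(4,2)S 5/5
(4,3)S 4/4
(4,4)S 3/3
(5,3)S 4/5
(6,1)N 1/1
(6,2)N 1/2
(6,4)S 1/1
The smallest same-type fraction is 1/2 at (6,2), which reduces to 1/2. Any threshold above that leaves this agent unsatisfied.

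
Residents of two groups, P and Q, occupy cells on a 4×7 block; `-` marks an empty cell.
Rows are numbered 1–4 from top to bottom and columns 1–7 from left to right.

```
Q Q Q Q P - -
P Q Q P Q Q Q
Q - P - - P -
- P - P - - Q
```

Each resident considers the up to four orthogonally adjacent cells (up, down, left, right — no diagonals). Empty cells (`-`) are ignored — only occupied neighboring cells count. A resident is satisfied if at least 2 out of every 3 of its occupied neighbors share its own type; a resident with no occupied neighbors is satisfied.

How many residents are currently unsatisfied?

Row 1: (1,1)Q 1/2 unhappy · (1,2)Q 3/3 ok · (1,3)Q 3/3 ok · (1,4)Q 1/3 unhappy · (1,5)P 0/2 unhappy
Row 2: (2,1)P 0/3 unhappy · (2,2)Q 2/3 ok · (2,3)Q 2/4 unhappy · (2,4)P 0/3 unhappy · (2,5)Q 1/3 unhappy · (2,6)Q 2/3 ok · (2,7)Q 1/1 ok
Row 3: (3,1)Q 0/1 unhappy · (3,3)P 0/1 unhappy · (3,6)P 0/1 unhappy
Row 4: (4,2)P 0/0 ok · (4,4)P 0/0 ok · (4,7)Q 0/0 ok
Unsatisfied: (1,1), (1,4), (1,5), (2,1), (2,3), (2,4), (2,5), (3,1), (3,3), (3,6) — 10 in total.

10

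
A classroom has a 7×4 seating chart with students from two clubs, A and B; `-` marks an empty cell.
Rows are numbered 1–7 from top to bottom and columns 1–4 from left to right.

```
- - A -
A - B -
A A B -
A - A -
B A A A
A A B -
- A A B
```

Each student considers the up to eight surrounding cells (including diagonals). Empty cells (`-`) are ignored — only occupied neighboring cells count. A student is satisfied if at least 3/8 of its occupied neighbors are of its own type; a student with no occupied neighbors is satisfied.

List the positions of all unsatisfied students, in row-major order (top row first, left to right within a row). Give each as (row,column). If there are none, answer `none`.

Row 1: (1,3)A 0/1 unhappy
Row 2: (2,1)A 2/2 ok · (2,3)B 1/3 unhappy
Row 3: (3,1)A 3/3 ok · (3,2)A 4/6 ok · (3,3)B 1/3 unhappy
Row 4: (4,1)A 3/4 ok · (4,3)A 4/5 ok
Row 5: (5,1)B 0/4 unhappy · (5,2)A 5/7 ok · (5,3)A 4/5 ok · (5,4)A 2/3 ok
Row 6: (6,1)A 3/4 ok · (6,2)A 5/7 ok · (6,3)B 1/7 unhappy
Row 7: (7,2)A 3/4 ok · (7,3)A 2/4 ok · (7,4)B 1/2 ok

(1,3), (2,3), (3,3), (5,1), (6,3)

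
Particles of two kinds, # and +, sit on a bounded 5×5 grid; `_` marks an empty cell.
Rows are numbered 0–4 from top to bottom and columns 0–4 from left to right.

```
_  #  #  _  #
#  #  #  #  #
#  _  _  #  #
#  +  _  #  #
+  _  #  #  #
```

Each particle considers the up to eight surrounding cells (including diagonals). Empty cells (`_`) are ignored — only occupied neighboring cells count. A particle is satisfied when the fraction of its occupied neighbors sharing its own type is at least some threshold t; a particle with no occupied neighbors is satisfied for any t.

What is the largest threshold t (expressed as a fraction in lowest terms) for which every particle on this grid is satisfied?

Row 0: (0,1)# 4/4 · (0,2)# 4/4 · (0,4)# 2/2
Row 1: (1,0)# 3/3 · (1,1)# 5/5 · (1,2)# 5/5 · (1,3)# 6/6 · (1,4)# 4/4
Row 2: (2,0)# 3/4 · (2,3)# 6/6 · (2,4)# 5/5
Row 3: (3,0)# 1/3 · (3,1)+ 1/4 · (3,3)# 6/6 · (3,4)# 5/5
Row 4: (4,0)+ 1/2 · (4,2)# 2/3 · (4,3)# 4/4 · (4,4)# 3/3
The smallest same-type fraction is 1/4 at (3,1), which reduces to 1/4. Any threshold above that leaves this particle unsatisfied.

1/4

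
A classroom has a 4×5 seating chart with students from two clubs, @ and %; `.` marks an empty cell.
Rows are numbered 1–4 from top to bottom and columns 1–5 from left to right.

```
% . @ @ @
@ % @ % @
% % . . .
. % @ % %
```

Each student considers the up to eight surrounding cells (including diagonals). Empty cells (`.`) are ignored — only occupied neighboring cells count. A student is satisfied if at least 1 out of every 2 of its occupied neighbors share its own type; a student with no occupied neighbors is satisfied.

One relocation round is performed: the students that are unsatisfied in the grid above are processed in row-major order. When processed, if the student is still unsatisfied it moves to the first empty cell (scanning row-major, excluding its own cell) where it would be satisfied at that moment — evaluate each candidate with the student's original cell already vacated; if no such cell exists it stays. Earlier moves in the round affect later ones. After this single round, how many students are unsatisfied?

1

Initially unsatisfied (in order): (2,1), (2,3), (2,4), (4,3).
  (2,1) → (1,2).
  (2,3): now satisfied by earlier moves; stays.
  (2,4) → (2,1).
  (4,3) → (2,4).
Resulting grid:
% @ @ @ @
% % @ @ @
% % . . .
. % . % %
Unsatisfied now: (1,2).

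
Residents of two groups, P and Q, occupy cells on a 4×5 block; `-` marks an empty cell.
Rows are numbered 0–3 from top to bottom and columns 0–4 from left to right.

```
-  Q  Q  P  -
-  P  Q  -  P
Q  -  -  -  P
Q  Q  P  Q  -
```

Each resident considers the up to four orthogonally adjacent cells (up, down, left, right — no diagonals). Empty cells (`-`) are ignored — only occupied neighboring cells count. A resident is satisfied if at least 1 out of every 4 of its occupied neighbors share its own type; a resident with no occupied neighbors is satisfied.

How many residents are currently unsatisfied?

4

(0,1)Q 1/2 ok
(0,2)Q 2/3 ok
(0,3)P 0/1 unhappy
(1,1)P 0/2 unhappy
(1,2)Q 1/2 ok
(1,4)P 1/1 ok
(2,0)Q 1/1 ok
(2,4)P 1/1 ok
(3,0)Q 2/2 ok
(3,1)Q 1/2 ok
(3,2)P 0/2 unhappy
(3,3)Q 0/1 unhappy
Unsatisfied: (0,3), (1,1), (3,2), (3,3) — 4 in total.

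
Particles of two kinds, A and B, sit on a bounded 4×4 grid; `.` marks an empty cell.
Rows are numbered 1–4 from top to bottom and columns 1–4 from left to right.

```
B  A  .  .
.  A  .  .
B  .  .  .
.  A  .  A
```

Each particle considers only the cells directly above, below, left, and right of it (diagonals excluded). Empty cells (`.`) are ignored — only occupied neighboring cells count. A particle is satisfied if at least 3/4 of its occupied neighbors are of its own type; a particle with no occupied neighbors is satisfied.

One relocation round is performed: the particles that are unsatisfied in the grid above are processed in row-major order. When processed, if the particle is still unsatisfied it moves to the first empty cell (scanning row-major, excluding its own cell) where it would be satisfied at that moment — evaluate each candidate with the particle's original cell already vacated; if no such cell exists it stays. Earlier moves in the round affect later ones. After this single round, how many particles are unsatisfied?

0

Initially unsatisfied (in order): (1,1), (1,2).
  (1,1) → (1,4).
  (1,2): now satisfied by earlier moves; stays.
Resulting grid:
. A . B
. A . .
B . . .
. A . A
All satisfied now.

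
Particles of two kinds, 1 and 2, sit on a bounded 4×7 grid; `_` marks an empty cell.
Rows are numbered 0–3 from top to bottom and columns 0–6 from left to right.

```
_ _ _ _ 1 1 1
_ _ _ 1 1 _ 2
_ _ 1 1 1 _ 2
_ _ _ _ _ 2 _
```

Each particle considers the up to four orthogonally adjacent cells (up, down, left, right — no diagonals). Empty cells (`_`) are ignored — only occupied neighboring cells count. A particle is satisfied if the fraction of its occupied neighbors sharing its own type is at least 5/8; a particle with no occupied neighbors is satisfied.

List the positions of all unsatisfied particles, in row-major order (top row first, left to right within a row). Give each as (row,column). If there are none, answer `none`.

(0,4)1 2/2 satisfied
(0,5)1 2/2 satisfied
(0,6)1 1/2 not
(1,3)1 2/2 satisfied
(1,4)1 3/3 satisfied
(1,6)2 1/2 not
(2,2)1 1/1 satisfied
(2,3)1 3/3 satisfied
(2,4)1 2/2 satisfied
(2,6)2 1/1 satisfied
(3,5)2 0/0 satisfied

(0,6), (1,6)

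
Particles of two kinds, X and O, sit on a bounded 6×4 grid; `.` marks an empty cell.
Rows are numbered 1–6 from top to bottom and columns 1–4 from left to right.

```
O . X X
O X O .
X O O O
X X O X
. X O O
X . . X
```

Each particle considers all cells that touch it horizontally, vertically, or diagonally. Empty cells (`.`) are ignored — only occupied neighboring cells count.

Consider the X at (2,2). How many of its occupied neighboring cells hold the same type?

2

Occupied neighbors of (2,2): (1,1)=O, (1,3)=X, (2,1)=O, (2,3)=O, (3,1)=X, (3,2)=O, (3,3)=O.
Same type (X): 2 of 7.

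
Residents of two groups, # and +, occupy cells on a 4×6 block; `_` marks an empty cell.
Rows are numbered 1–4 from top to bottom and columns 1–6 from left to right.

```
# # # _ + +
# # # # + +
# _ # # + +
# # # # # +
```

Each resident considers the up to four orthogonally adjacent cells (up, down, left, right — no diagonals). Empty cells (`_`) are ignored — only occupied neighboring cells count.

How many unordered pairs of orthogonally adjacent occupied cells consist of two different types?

4

Scan each occupied cell's neighbors to the right and below so each pair is counted once.
From row 1: 0 unlike of 8 pairs (running 0/8).
From row 2: 1 unlike of 10 pairs (running 1/18).
From row 3: 2 unlike of 8 pairs (running 3/26).
From row 4: 1 unlike of 5 pairs (running 4/31).
Total adjacent occupied pairs: 31; unlike-type pairs: 4.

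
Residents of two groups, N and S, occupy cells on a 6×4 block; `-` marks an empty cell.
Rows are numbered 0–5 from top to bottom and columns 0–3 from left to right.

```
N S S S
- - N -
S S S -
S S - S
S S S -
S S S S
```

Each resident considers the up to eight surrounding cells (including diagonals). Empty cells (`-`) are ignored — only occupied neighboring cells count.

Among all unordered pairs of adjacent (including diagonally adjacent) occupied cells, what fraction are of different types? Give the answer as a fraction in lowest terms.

1/6

Scan each occupied cell's neighbors to the right and below (and the two forward diagonals) so each pair is counted once.
From row 0: 4 unlike of 6 pairs (running 4/6).
From row 1: 2 unlike of 2 pairs (running 6/8).
From row 2: 0 unlike of 8 pairs (running 6/16).
From row 3: 0 unlike of 7 pairs (running 6/23).
From row 4: 0 unlike of 10 pairs (running 6/33).
From row 5: 0 unlike of 3 pairs (running 6/36).
Total adjacent occupied pairs: 36; unlike-type pairs: 6.
6/36 reduces to 1/6.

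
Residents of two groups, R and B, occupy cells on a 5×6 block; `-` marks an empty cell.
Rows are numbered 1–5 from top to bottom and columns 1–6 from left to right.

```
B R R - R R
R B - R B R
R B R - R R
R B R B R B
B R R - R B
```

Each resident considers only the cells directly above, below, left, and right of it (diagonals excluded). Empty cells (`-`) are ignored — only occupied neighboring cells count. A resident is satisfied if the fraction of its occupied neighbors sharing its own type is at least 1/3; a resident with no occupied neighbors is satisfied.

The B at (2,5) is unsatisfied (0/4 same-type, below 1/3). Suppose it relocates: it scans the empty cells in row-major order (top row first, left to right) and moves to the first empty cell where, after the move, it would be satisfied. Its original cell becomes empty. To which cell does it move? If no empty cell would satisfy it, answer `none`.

(5,4)

Vacating (2,5). Empty cells in order:
  (1,4): 0/3 same-type → still unsatisfied.
  (2,3): 1/4 same-type → still unsatisfied.
  (3,4): 1/4 same-type → still unsatisfied.
  (5,4): 1/3 same-type → satisfied — stop here.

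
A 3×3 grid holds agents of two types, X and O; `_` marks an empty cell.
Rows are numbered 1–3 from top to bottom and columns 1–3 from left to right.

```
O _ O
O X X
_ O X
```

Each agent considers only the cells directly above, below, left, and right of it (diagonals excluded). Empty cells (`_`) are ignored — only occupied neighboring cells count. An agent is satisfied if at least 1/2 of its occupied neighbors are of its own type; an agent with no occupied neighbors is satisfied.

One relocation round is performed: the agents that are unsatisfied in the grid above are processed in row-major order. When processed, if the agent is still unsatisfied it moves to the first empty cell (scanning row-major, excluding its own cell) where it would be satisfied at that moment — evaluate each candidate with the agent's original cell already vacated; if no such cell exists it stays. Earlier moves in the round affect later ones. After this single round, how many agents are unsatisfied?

Initially unsatisfied (in order): (1,3), (2,2), (3,2).
  (1,3) → (1,2).
  (2,2) → (1,3).
  (3,2) → (2,2).
Resulting grid:
O O X
O O X
_ _ X
All satisfied now.

0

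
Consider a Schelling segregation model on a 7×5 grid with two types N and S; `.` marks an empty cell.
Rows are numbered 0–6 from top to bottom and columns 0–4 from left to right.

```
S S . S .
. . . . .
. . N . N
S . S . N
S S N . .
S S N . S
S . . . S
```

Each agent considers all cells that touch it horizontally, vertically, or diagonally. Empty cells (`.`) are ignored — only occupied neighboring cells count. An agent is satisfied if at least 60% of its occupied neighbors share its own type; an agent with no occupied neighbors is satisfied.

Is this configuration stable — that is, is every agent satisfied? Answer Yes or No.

No

Row 0: (0,0)S 1/1 ✓ · (0,1)S 1/1 ✓ · (0,3)S 0/0 ✓
Row 2: (2,2)N 0/1 ✗ · (2,4)N 1/1 ✓
Row 3: (3,0)S 2/2 ✓ · (3,2)S 1/3 ✗ · (3,4)N 1/1 ✓
Row 4: (4,0)S 4/4 ✓ · (4,1)S 5/7 ✓ · (4,2)N 1/4 ✗
Row 5: (5,0)S 4/4 ✓ · (5,1)S 4/6 ✓ · (5,2)N 1/3 ✗ · (5,4)S 1/1 ✓
Row 6: (6,0)S 2/2 ✓ · (6,4)S 1/1 ✓
For instance (2,2) has only 0/1 same-type neighbors, below 3/5.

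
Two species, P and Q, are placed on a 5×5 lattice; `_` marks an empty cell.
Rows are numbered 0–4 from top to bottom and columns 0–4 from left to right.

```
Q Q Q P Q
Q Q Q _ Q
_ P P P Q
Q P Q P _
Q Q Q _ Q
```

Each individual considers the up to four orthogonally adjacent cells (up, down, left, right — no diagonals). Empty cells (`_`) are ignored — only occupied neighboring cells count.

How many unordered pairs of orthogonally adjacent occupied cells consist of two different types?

10

Scan each occupied cell's neighbors to the right and below so each pair is counted once.
From row 0: 2 unlike of 8 pairs (running 2/8).
From row 1: 2 unlike of 5 pairs (running 4/13).
From row 2: 2 unlike of 6 pairs (running 6/19).
From row 3: 4 unlike of 6 pairs (running 10/25).
From row 4: 0 unlike of 2 pairs (running 10/27).
Total adjacent occupied pairs: 27; unlike-type pairs: 10.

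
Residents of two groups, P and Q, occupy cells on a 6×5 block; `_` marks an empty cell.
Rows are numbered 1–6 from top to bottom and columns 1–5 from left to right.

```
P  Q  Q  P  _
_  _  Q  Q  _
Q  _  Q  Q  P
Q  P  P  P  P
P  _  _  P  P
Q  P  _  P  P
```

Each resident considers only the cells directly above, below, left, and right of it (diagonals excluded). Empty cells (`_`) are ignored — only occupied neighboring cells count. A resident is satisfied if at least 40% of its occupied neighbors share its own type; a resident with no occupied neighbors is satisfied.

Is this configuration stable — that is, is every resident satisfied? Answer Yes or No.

No

(1,1)P 0/1 unhappy
(1,2)Q 1/2 ok
(1,3)Q 2/3 ok
(1,4)P 0/2 unhappy
(2,3)Q 3/3 ok
(2,4)Q 2/3 ok
(3,1)Q 1/1 ok
(3,3)Q 2/3 ok
(3,4)Q 2/4 ok
(3,5)P 1/2 ok
(4,1)Q 1/3 unhappy
(4,2)P 1/2 ok
(4,3)P 2/3 ok
(4,4)P 3/4 ok
(4,5)P 3/3 ok
(5,1)P 0/2 unhappy
(5,4)P 3/3 ok
(5,5)P 3/3 ok
(6,1)Q 0/2 unhappy
(6,2)P 0/1 unhappy
(6,4)P 2/2 ok
(6,5)P 2/2 ok
For instance (1,1) has only 0/1 same-type neighbors, below 2/5.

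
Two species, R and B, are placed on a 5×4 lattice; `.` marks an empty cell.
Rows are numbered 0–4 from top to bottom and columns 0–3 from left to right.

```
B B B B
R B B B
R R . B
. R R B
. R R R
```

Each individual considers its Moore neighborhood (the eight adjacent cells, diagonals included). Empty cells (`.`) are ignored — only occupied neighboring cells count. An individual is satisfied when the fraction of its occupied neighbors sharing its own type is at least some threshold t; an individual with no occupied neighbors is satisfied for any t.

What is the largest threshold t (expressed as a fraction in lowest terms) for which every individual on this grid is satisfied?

(0,0)B 2/3
(0,1)B 4/5
(0,2)B 5/5
(0,3)B 3/3
(1,0)R 2/5
(1,1)B 4/7
(1,2)B 6/7
(1,3)B 4/4
(2,0)R 3/4
(2,1)R 4/6
(2,3)B 3/4
(3,1)R 5/5
(3,2)R 5/7
(3,3)B 1/4
(4,1)R 3/3
(4,2)R 4/5
(4,3)R 2/3
The smallest same-type fraction is 1/4 at (3,3), which reduces to 1/4. Any threshold above that leaves this individual unsatisfied.

1/4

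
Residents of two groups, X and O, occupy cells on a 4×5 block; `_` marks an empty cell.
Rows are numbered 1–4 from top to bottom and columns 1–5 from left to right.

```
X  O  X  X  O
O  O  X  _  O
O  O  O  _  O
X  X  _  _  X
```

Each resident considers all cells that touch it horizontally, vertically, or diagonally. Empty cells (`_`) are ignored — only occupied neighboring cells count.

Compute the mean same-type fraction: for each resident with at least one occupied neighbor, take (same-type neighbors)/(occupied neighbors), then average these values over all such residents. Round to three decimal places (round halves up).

0.442

Row 1: (1,1)X 0/3 · (1,2)O 2/5 · (1,3)X 2/4 · (1,4)X 2/4 · (1,5)O 1/2
Row 2: (2,1)O 4/5 · (2,2)O 5/8 · (2,3)X 2/6 · (2,5)O 2/3
Row 3: (3,1)O 3/5 · (3,2)O 4/7 · (3,3)O 2/4 · (3,5)O 1/2
Row 4: (4,1)X 1/3 · (4,2)X 1/4 · (4,5)X 0/1
Sum over 16 residents: 0/3 + 2/5 + 2/4 + 2/4 + 1/2 + 4/5 + 5/8 + 2/6 + 2/3 + 3/5 + 4/7 + 2/4 + 1/2 + 1/3 + 1/4 + 0/1 = 5947/840; mean = 5947/840 ÷ 16 = 5947/13440 = 0.442485… → 0.442.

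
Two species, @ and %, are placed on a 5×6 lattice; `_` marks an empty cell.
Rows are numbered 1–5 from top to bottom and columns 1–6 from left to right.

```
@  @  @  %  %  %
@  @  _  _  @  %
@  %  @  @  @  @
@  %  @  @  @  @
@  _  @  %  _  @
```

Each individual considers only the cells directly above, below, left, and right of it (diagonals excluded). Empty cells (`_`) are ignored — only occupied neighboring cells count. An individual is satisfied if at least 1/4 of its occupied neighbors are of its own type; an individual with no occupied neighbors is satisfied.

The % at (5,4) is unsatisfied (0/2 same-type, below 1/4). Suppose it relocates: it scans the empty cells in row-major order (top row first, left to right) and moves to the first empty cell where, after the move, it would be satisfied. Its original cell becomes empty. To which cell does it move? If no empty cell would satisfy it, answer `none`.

Vacating (5,4). Empty cells in order:
  (2,3): 0/3 same-type → still unsatisfied.
  (2,4): 1/3 same-type → satisfied — stop here.

(2,4)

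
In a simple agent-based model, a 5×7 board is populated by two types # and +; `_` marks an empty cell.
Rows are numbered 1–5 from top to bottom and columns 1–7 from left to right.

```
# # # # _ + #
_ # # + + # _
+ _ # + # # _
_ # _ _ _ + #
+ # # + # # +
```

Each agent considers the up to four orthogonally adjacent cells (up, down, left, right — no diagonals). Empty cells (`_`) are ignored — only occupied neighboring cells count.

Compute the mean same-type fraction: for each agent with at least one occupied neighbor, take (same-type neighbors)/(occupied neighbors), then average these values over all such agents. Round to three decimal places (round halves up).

(1,1)# 1/1
(1,2)# 3/3
(1,3)# 3/3
(1,4)# 1/2
(1,6)+ 0/2
(1,7)# 0/1
(2,2)# 2/2
(2,3)# 3/4
(2,4)+ 2/4
(2,5)+ 1/3
(2,6)# 1/3
(3,1)+ — no occupied neighbors
(3,3)# 1/2
(3,4)+ 1/3
(3,5)# 1/3
(3,6)# 2/3
(4,2)# 1/1
(4,6)+ 0/3
(4,7)# 0/2
(5,1)+ 0/1
(5,2)# 2/3
(5,3)# 1/2
(5,4)+ 0/2
(5,5)# 1/2
(5,6)# 1/3
(5,7)+ 0/2
Sum over 25 agents: 1/1 + 3/3 + 3/3 + 1/2 + 0/2 + 0/1 + 2/2 + 3/4 + 2/4 + 1/3 + 1/3 + 1/2 + 1/3 + 1/3 + 2/3 + 1/1 + 0/3 + 0/2 + 0/1 + 2/3 + 1/2 + 0/2 + 1/2 + 1/3 + 0/2 = 45/4; mean = 45/4 ÷ 25 = 9/20 = 0.45 → 0.450.

0.450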